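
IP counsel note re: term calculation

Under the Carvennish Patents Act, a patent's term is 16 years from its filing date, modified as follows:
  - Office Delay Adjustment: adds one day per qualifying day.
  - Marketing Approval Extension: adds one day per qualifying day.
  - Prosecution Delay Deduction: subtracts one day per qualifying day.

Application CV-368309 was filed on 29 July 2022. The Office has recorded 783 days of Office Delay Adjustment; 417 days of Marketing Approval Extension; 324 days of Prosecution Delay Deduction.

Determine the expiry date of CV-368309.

Base term: filing date + 16 years → 29 July 2038.
Office Delay Adjustment: +783 days → 19 September 2040.
Marketing Approval Extension: +417 days → 10 November 2041.
Prosecution Delay Deduction: −324 days → 21 December 2040.

December 21, 2040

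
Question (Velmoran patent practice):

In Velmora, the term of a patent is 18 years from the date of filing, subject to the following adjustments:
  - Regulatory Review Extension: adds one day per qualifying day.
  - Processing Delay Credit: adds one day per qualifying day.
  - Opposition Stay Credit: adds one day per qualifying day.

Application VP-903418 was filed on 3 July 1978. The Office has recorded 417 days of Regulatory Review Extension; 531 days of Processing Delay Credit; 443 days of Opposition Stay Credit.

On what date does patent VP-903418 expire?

April 24, 2000

Base term: filing date + 18 years → 3 July 1996.
Regulatory Review Extension: +417 days → 24 August 1997.
Processing Delay Credit: +531 days → 6 February 1999.
Opposition Stay Credit: +443 days → 24 April 2000.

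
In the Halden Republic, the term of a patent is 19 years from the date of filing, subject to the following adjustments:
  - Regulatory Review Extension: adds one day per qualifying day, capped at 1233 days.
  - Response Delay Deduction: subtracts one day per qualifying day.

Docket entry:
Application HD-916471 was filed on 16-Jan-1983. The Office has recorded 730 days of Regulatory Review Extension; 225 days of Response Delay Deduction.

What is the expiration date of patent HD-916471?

Base term: filing date + 19 years → 16 January 2002.
Regulatory Review Extension: 730 days (within the 1233-day cap) → +730 days → 16 January 2004.
Response Delay Deduction: −225 days → 5 June 2003.

2003-06-05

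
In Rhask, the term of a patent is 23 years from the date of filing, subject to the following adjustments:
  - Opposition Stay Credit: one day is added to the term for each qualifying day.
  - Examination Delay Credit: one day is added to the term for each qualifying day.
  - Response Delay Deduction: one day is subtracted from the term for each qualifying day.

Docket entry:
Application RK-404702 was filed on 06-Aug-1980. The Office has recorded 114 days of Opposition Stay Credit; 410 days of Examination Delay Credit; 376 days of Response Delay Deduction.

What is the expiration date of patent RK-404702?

Base term: filing date + 23 years → 6 August 2003.
Opposition Stay Credit: +114 days → 28 November 2003.
Examination Delay Credit: +410 days → 11 January 2005.
Response Delay Deduction: −376 days → 1 January 2004.

January 1, 2004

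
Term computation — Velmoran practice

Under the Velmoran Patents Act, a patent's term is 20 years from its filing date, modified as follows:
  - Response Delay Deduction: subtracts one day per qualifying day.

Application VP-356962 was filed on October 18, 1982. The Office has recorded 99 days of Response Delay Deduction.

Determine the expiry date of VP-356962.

Base term: filing date + 20 years → 18 October 2002.
Response Delay Deduction: −99 days → 11 July 2002.

July 11, 2002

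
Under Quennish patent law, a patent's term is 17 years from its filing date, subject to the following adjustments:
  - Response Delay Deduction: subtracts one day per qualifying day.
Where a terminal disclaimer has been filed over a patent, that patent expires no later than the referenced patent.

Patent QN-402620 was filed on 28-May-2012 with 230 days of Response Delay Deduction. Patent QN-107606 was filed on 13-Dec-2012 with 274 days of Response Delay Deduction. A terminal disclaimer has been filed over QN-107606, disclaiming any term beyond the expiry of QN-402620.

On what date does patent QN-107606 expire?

Natural term of QN-107606:
  Base: filing + 17 years → 13 December 2029.
  Response Delay Deduction: −274 days → 14 March 2029.
Expiry of referenced patent QN-402620:
  Base: filing + 17 years → 28 May 2029.
  Response Delay Deduction: −230 days → 10 October 2028.
Terminal disclaimer: QN-107606 expires on the earlier of 14 March 2029 and 10 October 2028.

2028-10-10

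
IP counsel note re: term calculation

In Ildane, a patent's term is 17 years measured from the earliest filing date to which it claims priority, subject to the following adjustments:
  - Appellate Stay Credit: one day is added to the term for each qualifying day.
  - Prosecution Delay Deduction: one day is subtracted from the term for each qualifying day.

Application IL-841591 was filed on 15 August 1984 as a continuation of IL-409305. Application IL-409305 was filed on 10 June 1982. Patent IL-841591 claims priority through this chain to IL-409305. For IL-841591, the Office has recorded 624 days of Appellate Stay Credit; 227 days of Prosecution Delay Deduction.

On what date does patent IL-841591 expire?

2000-07-11

Earliest priority filing: 10 June 1982.
Base term: 10 June 1982 + 17 years → 10 June 1999.
Appellate Stay Credit: +624 days → 23 February 2001.
Prosecution Delay Deduction: −227 days → 11 July 2000.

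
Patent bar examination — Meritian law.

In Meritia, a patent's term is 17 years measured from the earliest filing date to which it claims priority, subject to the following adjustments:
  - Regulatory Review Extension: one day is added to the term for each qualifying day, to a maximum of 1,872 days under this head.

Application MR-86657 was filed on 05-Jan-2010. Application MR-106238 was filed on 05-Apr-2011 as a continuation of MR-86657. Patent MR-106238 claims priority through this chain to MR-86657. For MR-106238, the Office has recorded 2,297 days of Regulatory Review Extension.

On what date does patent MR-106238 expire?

February 20, 2032

Earliest priority filing: 5 January 2010.
Base term: 5 January 2010 + 17 years → 5 January 2027.
Regulatory Review Extension: 2297 days claimed exceeds the 1872-day cap, so +1872 days → 20 February 2032.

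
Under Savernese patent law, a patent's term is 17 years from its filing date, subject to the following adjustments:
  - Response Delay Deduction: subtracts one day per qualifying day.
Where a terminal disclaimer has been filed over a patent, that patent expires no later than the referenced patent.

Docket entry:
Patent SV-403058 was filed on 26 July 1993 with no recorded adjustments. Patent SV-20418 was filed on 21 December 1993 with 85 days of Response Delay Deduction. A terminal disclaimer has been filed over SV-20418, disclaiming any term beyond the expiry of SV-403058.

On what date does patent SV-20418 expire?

July 26, 2010

Natural term of SV-20418:
  Base: filing + 17 years → 21 December 2010.
  Response Delay Deduction: −85 days → 27 September 2010.
Expiry of referenced patent SV-403058:
  Base: filing + 17 years → 26 July 2010.
Terminal disclaimer: SV-20418 expires on the earlier of 27 September 2010 and 26 July 2010.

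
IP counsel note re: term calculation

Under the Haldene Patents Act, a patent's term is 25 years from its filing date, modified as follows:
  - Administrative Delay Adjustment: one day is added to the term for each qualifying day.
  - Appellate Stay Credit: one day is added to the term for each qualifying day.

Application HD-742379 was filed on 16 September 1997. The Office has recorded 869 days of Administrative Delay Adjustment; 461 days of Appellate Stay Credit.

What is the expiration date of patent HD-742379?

May 8, 2026

Base term: filing date + 25 years → 16 September 2022.
Administrative Delay Adjustment: +869 days → 1 February 2025.
Appellate Stay Credit: +461 days → 8 May 2026.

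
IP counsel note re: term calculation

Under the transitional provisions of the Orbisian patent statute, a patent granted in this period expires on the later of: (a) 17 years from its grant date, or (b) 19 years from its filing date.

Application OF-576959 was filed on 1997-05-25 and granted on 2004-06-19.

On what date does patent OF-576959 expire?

June 19, 2021

(a) grant + 17 years → 19 June 2021.
(b) filing + 19 years → 25 May 2016.
Later of the two: 19 June 2021.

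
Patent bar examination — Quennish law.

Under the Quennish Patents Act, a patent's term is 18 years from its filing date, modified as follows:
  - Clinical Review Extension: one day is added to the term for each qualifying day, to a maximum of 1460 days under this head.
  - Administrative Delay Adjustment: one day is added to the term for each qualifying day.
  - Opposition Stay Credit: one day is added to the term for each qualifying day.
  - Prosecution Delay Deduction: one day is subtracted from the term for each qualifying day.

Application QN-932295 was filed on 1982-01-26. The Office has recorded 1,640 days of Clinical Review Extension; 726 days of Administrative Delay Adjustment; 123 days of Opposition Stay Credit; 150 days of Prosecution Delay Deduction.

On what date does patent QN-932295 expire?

December 24, 2005

Base term: filing date + 18 years → 26 January 2000.
Clinical Review Extension: 1640 days claimed exceeds the 1460-day cap, so +1460 days → 25 January 2004.
Administrative Delay Adjustment: +726 days → 20 January 2006.
Opposition Stay Credit: +123 days → 23 May 2006.
Prosecution Delay Deduction: −150 days → 24 December 2005.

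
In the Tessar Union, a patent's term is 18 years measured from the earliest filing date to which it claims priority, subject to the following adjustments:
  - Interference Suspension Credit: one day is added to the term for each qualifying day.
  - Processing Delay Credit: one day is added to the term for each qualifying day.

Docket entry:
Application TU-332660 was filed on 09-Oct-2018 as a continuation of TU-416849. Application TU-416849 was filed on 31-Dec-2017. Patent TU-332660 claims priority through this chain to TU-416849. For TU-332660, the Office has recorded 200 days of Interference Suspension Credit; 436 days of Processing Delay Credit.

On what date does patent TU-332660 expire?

September 27, 2037

Earliest priority filing: 31 December 2017.
Base term: 31 December 2017 + 18 years → 31 December 2035.
Interference Suspension Credit: +200 days → 18 July 2036.
Processing Delay Credit: +436 days → 27 September 2037.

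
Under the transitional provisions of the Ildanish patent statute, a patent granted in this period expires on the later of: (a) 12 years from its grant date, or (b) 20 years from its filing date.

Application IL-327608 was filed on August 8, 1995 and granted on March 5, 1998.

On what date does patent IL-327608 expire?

(a) grant + 12 years → 5 March 2010.
(b) filing + 20 years → 8 August 2015.
Later of the two: 8 August 2015.

2015-08-08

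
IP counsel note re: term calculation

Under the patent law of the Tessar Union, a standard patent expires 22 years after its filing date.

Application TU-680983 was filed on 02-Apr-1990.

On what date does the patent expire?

April 2, 2012

Filing date + 22 years → 2 April 2012.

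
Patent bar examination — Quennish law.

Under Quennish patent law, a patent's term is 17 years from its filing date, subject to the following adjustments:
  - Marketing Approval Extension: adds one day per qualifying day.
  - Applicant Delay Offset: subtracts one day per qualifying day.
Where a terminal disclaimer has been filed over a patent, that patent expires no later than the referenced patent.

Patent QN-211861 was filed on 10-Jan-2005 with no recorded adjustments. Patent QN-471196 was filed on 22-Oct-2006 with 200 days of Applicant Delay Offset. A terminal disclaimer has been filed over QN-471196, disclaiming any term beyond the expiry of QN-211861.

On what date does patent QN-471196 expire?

January 10, 2022

Natural term of QN-471196:
  Base: filing + 17 years → 22 October 2023.
  Applicant Delay Offset: −200 days → 5 April 2023.
Expiry of referenced patent QN-211861:
  Base: filing + 17 years → 10 January 2022.
Terminal disclaimer: QN-471196 expires on the earlier of 5 April 2023 and 10 January 2022.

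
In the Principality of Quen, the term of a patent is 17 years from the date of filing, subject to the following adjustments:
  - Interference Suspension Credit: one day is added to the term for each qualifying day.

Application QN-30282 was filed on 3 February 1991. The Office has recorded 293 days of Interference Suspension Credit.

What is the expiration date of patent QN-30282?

Base term: filing date + 17 years → 3 February 2008.
Interference Suspension Credit: +293 days → 22 November 2008.

November 22, 2008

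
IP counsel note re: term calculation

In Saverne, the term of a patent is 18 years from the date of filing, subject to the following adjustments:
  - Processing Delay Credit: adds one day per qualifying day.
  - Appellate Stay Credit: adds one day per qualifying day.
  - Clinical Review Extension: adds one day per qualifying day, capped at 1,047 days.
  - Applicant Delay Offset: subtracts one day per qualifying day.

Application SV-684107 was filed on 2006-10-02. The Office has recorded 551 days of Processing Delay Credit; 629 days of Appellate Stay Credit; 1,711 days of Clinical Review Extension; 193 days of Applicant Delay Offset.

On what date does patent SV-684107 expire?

2030-04-28

Base term: filing date + 18 years → 2 October 2024.
Processing Delay Credit: +551 days → 6 April 2026.
Appellate Stay Credit: +629 days → 26 December 2027.
Clinical Review Extension: 1711 days claimed exceeds the 1047-day cap, so +1047 days → 7 November 2030.
Applicant Delay Offset: −193 days → 28 April 2030.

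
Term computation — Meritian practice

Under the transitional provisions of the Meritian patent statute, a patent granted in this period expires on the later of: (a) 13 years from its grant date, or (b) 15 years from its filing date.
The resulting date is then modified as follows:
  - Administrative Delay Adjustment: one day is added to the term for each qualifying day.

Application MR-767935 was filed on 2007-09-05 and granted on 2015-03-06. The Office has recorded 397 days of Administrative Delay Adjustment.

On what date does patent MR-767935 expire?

(a) grant + 13 years → 6 March 2028.
(b) filing + 15 years → 5 September 2022.
Later of the two: 6 March 2028.
Administrative Delay Adjustment: +397 days → 7 April 2029.

April 7, 2029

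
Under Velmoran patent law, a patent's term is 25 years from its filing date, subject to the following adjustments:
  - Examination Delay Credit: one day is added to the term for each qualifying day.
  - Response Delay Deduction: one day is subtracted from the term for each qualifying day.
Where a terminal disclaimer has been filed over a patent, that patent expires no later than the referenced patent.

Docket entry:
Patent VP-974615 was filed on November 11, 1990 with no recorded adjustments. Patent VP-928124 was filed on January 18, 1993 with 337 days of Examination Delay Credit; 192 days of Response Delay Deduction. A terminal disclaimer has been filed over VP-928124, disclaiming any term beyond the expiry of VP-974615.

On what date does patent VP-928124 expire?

Natural term of VP-928124:
  Base: filing + 25 years → 18 January 2018.
  Examination Delay Credit: +337 days → 21 December 2018.
  Response Delay Deduction: −192 days → 12 June 2018.
Expiry of referenced patent VP-974615:
  Base: filing + 25 years → 11 November 2015.
Terminal disclaimer: VP-928124 expires on the earlier of 12 June 2018 and 11 November 2015.

2015-11-11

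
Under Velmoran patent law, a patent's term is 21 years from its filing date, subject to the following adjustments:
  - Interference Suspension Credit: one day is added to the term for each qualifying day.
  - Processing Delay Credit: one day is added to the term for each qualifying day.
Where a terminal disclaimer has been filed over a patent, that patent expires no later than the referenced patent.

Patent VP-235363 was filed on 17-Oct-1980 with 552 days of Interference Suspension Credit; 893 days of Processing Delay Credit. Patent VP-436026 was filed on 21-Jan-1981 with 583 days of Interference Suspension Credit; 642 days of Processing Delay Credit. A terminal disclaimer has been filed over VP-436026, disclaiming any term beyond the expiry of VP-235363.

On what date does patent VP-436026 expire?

Natural term of VP-436026:
  Base: filing + 21 years → 21 January 2002.
  Interference Suspension Credit: +583 days → 27 August 2003.
  Processing Delay Credit: +642 days → 30 May 2005.
Expiry of referenced patent VP-235363:
  Base: filing + 21 years → 17 October 2001.
  Interference Suspension Credit: +552 days → 22 April 2003.
  Processing Delay Credit: +893 days → 1 October 2005.
Terminal disclaimer: VP-436026 expires on the earlier of 30 May 2005 and 1 October 2005.

May 30, 2005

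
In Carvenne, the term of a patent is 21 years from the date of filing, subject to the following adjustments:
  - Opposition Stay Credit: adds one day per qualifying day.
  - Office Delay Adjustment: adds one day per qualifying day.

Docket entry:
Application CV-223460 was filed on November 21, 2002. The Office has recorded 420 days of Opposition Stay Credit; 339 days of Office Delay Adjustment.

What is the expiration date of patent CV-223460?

2025-12-19

Base term: filing date + 21 years → 21 November 2023.
Opposition Stay Credit: +420 days → 14 January 2025.
Office Delay Adjustment: +339 days → 19 December 2025.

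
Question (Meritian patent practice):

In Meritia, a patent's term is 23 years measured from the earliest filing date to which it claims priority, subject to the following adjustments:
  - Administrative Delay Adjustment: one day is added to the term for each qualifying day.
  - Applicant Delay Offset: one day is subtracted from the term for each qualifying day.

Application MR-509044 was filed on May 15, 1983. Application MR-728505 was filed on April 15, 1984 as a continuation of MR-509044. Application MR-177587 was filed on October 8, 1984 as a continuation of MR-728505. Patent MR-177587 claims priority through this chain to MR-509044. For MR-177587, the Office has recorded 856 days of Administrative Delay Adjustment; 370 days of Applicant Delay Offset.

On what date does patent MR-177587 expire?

Earliest priority filing: 15 May 1983.
Base term: 15 May 1983 + 23 years → 15 May 2006.
Administrative Delay Adjustment: +856 days → 17 September 2008.
Applicant Delay Offset: −370 days → 13 September 2007.

2007-09-13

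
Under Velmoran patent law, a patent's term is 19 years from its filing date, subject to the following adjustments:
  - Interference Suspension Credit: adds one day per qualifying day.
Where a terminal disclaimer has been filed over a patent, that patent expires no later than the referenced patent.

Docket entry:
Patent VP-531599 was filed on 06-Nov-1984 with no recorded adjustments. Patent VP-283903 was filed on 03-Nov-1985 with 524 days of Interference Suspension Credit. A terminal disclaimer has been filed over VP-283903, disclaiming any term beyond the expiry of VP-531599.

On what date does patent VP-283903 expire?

November 6, 2003

Natural term of VP-283903:
  Base: filing + 19 years → 3 November 2004.
  Interference Suspension Credit: +524 days → 11 April 2006.
Expiry of referenced patent VP-531599:
  Base: filing + 19 years → 6 November 2003.
Terminal disclaimer: VP-283903 expires on the earlier of 11 April 2006 and 6 November 2003.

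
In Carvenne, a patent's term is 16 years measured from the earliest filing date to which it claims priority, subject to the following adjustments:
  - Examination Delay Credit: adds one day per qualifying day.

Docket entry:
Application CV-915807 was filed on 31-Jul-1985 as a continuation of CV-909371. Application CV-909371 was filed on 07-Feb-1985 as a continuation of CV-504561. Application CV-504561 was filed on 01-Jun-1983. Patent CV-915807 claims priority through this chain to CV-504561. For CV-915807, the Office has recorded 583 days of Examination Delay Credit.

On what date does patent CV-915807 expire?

January 4, 2001

Earliest priority filing: 1 June 1983.
Base term: 1 June 1983 + 16 years → 1 June 1999.
Examination Delay Credit: +583 days → 4 January 2001.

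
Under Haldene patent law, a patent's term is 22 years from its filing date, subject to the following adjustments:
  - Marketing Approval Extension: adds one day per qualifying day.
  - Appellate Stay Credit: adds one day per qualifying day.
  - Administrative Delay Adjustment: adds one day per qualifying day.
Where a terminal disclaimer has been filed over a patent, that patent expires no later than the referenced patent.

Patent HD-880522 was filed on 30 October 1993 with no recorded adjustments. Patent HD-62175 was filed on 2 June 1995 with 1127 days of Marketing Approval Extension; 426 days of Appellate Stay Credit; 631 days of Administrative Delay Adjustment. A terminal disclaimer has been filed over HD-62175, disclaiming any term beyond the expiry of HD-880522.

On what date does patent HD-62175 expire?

2015-10-30

Natural term of HD-62175:
  Base: filing + 22 years → 2 June 2017.
  Marketing Approval Extension: +1127 days → 3 July 2020.
  Appellate Stay Credit: +426 days → 2 September 2021.
  Administrative Delay Adjustment: +631 days → 26 May 2023.
Expiry of referenced patent HD-880522:
  Base: filing + 22 years → 30 October 2015.
Terminal disclaimer: HD-62175 expires on the earlier of 26 May 2023 and 30 October 2015.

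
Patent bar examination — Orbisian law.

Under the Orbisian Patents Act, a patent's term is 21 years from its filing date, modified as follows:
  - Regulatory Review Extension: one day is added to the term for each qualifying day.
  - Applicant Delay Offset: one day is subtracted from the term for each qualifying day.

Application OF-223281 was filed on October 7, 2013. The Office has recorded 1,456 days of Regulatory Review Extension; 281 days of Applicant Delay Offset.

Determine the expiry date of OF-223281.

Base term: filing date + 21 years → 7 October 2034.
Regulatory Review Extension: +1456 days → 2 October 2038.
Applicant Delay Offset: −281 days → 25 December 2037.

2037-12-25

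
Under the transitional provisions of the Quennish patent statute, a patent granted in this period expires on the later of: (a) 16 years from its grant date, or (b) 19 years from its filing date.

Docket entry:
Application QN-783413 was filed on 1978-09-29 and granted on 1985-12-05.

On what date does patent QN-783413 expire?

2001-12-05

(a) grant + 16 years → 5 December 2001.
(b) filing + 19 years → 29 September 1997.
Later of the two: 5 December 2001.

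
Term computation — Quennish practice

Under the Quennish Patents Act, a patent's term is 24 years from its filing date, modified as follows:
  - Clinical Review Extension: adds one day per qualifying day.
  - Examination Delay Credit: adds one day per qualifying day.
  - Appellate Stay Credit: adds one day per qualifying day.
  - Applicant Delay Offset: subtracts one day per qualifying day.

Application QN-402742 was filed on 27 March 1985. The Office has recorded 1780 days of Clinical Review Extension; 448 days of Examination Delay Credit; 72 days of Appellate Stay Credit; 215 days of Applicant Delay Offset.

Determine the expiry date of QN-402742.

Base term: filing date + 24 years → 27 March 2009.
Clinical Review Extension: +1780 days → 9 February 2014.
Examination Delay Credit: +448 days → 3 May 2015.
Appellate Stay Credit: +72 days → 14 July 2015.
Applicant Delay Offset: −215 days → 11 December 2014.

2014-12-11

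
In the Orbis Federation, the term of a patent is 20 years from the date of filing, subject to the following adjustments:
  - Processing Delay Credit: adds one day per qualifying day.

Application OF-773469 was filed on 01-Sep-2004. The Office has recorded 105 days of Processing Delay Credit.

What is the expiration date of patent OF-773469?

2024-12-15

Base term: filing date + 20 years → 1 September 2024.
Processing Delay Credit: +105 days → 15 December 2024.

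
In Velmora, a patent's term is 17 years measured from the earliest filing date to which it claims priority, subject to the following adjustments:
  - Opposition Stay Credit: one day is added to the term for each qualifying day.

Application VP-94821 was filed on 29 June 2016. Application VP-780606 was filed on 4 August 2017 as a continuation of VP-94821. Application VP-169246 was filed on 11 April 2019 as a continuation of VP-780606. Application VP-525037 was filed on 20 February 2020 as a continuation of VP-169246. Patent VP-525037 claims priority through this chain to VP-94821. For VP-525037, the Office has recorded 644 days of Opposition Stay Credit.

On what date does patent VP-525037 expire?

April 4, 2035

Earliest priority filing: 29 June 2016.
Base term: 29 June 2016 + 17 years → 29 June 2033.
Opposition Stay Credit: +644 days → 4 April 2035.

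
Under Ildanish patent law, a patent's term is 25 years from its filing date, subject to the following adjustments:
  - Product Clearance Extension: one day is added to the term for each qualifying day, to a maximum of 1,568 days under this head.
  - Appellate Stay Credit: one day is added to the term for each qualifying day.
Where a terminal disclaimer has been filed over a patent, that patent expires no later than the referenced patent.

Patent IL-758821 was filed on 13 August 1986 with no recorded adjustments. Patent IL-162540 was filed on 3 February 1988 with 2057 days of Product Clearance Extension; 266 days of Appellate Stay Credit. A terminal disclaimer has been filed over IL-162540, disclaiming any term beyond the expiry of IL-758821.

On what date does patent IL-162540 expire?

August 13, 2011

Natural term of IL-162540:
  Base: filing + 25 years → 3 February 2013.
  Product Clearance Extension: 2057 days claimed exceeds the 1568-day cap, so +1568 days → 21 May 2017.
  Appellate Stay Credit: +266 days → 11 February 2018.
Expiry of referenced patent IL-758821:
  Base: filing + 25 years → 13 August 2011.
Terminal disclaimer: IL-162540 expires on the earlier of 11 February 2018 and 13 August 2011.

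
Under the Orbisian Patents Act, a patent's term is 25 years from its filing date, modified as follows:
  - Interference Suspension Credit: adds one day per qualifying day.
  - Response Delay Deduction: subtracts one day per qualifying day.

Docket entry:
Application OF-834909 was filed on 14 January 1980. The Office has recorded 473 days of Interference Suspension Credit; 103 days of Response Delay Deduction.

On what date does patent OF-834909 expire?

Base term: filing date + 25 years → 14 January 2005.
Interference Suspension Credit: +473 days → 2 May 2006.
Response Delay Deduction: −103 days → 19 January 2006.

2006-01-19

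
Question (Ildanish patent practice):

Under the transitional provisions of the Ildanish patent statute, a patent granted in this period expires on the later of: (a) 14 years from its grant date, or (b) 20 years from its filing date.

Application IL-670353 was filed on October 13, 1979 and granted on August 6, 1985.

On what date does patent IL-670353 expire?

October 13, 1999

(a) grant + 14 years → 6 August 1999.
(b) filing + 20 years → 13 October 1999.
Later of the two: 13 October 1999.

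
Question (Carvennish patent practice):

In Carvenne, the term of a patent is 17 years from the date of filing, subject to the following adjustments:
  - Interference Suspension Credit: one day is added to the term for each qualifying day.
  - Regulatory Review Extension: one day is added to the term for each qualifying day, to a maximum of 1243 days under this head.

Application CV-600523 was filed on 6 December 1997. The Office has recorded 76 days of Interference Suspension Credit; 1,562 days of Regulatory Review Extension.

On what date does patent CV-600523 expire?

July 17, 2018

Base term: filing date + 17 years → 6 December 2014.
Interference Suspension Credit: +76 days → 20 February 2015.
Regulatory Review Extension: 1562 days claimed exceeds the 1243-day cap, so +1243 days → 17 July 2018.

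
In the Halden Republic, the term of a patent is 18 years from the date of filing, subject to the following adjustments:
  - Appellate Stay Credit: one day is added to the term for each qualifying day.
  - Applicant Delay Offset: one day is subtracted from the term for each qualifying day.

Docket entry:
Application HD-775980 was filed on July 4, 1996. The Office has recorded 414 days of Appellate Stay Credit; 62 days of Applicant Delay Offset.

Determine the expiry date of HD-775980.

June 21, 2015

Base term: filing date + 18 years → 4 July 2014.
Appellate Stay Credit: +414 days → 22 August 2015.
Applicant Delay Offset: −62 days → 21 June 2015.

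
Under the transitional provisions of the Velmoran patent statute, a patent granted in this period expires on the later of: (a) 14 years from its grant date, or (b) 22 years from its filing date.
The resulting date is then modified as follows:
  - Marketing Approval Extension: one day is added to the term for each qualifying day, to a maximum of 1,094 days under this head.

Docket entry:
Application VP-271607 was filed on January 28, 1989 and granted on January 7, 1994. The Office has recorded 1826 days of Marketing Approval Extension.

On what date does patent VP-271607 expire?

January 26, 2014

(a) grant + 14 years → 7 January 2008.
(b) filing + 22 years → 28 January 2011.
Later of the two: 28 January 2011.
Marketing Approval Extension: 1826 days claimed exceeds the 1094-day cap, so +1094 days → 26 January 2014.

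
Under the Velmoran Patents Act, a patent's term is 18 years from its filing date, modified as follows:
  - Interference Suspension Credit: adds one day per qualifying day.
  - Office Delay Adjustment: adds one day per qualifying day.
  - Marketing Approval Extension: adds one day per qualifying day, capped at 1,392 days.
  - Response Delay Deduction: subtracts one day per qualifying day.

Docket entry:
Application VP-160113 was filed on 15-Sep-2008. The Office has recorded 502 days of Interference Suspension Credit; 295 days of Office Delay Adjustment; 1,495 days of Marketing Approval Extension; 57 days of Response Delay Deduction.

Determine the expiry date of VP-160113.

Base term: filing date + 18 years → 15 September 2026.
Interference Suspension Credit: +502 days → 30 January 2028.
Office Delay Adjustment: +295 days → 20 November 2028.
Marketing Approval Extension: 1495 days claimed exceeds the 1392-day cap, so +1392 days → 12 September 2032.
Response Delay Deduction: −57 days → 17 July 2032.

2032-07-17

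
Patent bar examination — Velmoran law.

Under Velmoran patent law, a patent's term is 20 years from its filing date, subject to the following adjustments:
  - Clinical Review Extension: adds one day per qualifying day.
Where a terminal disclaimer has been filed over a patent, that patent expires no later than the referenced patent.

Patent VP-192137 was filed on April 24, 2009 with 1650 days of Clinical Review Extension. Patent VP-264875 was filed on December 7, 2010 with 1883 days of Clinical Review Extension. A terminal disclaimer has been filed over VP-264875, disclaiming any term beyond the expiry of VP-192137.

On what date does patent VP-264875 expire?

October 30, 2033

Natural term of VP-264875:
  Base: filing + 20 years → 7 December 2030.
  Clinical Review Extension: +1883 days → 2 February 2036.
Expiry of referenced patent VP-192137:
  Base: filing + 20 years → 24 April 2029.
  Clinical Review Extension: +1650 days → 30 October 2033.
Terminal disclaimer: VP-264875 expires on the earlier of 2 February 2036 and 30 October 2033.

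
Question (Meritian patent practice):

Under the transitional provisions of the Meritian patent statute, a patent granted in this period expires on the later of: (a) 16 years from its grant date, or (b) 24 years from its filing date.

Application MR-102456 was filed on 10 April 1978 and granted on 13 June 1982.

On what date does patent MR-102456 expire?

2002-04-10

(a) grant + 16 years → 13 June 1998.
(b) filing + 24 years → 10 April 2002.
Later of the two: 10 April 2002.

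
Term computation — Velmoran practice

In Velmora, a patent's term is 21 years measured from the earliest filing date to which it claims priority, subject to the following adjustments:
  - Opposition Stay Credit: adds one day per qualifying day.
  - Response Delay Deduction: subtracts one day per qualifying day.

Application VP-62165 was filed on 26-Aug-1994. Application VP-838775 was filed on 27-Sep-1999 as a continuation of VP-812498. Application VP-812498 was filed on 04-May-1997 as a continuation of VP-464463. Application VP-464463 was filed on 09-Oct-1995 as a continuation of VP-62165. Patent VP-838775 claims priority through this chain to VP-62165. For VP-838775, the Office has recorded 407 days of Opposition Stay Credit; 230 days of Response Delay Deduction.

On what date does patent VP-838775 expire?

2016-02-19

Earliest priority filing: 26 August 1994.
Base term: 26 August 1994 + 21 years → 26 August 2015.
Opposition Stay Credit: +407 days → 6 October 2016.
Response Delay Deduction: −230 days → 19 February 2016.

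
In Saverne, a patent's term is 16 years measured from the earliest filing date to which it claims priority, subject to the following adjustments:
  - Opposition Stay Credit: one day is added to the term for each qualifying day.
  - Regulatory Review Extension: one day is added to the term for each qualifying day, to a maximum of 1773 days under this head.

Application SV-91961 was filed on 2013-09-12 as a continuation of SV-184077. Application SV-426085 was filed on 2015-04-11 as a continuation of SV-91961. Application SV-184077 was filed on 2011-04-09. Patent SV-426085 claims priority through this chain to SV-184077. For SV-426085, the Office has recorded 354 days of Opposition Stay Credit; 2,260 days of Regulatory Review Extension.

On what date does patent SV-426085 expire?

Earliest priority filing: 9 April 2011.
Base term: 9 April 2011 + 16 years → 9 April 2027.
Opposition Stay Credit: +354 days → 28 March 2028.
Regulatory Review Extension: 2260 days claimed exceeds the 1773-day cap, so +1773 days → 3 February 2033.

February 3, 2033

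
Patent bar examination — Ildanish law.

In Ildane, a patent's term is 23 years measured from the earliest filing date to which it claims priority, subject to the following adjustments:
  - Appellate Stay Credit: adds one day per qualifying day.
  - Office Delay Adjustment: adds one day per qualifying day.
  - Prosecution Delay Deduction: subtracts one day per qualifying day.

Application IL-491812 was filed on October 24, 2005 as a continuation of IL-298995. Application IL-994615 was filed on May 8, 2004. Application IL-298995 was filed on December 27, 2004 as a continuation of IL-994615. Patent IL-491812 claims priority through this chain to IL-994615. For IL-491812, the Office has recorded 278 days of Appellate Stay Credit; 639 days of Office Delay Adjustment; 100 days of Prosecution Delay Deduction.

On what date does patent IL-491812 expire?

2029-08-02

Earliest priority filing: 8 May 2004.
Base term: 8 May 2004 + 23 years → 8 May 2027.
Appellate Stay Credit: +278 days → 10 February 2028.
Office Delay Adjustment: +639 days → 10 November 2029.
Prosecution Delay Deduction: −100 days → 2 August 2029.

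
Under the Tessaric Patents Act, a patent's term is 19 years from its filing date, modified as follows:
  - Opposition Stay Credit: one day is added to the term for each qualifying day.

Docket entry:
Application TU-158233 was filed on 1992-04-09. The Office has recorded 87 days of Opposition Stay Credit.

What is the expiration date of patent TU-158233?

Base term: filing date + 19 years → 9 April 2011.
Opposition Stay Credit: +87 days → 5 July 2011.

2011-07-05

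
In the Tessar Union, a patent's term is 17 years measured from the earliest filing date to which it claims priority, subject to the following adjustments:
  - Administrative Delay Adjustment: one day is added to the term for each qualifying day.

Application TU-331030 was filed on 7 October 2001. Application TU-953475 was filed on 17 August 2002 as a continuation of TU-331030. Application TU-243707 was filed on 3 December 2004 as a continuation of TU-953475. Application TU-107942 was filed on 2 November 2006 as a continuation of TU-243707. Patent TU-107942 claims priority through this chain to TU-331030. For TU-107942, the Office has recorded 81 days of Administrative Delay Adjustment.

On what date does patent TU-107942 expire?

December 27, 2018

Earliest priority filing: 7 October 2001.
Base term: 7 October 2001 + 17 years → 7 October 2018.
Administrative Delay Adjustment: +81 days → 27 December 2018.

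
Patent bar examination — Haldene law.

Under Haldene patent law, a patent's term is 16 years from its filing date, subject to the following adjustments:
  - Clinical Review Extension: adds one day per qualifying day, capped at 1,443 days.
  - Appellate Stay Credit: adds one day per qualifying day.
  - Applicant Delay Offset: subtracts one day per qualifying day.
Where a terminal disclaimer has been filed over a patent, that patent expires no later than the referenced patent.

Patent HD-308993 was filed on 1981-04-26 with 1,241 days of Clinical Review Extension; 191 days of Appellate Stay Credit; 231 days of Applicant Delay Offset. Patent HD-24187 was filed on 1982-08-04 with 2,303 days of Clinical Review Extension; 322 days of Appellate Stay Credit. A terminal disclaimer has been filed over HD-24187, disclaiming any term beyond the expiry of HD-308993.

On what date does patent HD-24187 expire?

Natural term of HD-24187:
  Base: filing + 16 years → 4 August 1998.
  Clinical Review Extension: 2303 days claimed exceeds the 1443-day cap, so +1443 days → 17 July 2002.
  Appellate Stay Credit: +322 days → 4 June 2003.
Expiry of referenced patent HD-308993:
  Base: filing + 16 years → 26 April 1997.
  Clinical Review Extension: 1241 days (within the 1443-day cap) → +1241 days → 18 September 2000.
  Appellate Stay Credit: +191 days → 28 March 2001.
  Applicant Delay Offset: −231 days → 9 August 2000.
Terminal disclaimer: HD-24187 expires on the earlier of 4 June 2003 and 9 August 2000.

August 9, 2000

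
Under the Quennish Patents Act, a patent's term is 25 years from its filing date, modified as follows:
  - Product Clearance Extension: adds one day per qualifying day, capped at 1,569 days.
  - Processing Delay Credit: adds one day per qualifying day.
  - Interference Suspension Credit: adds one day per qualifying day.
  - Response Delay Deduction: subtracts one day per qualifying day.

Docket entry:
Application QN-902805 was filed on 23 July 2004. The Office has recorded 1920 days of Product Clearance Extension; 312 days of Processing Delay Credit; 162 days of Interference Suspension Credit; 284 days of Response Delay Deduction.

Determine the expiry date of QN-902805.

2034-05-17

Base term: filing date + 25 years → 23 July 2029.
Product Clearance Extension: 1920 days claimed exceeds the 1569-day cap, so +1569 days → 8 November 2033.
Processing Delay Credit: +312 days → 16 September 2034.
Interference Suspension Credit: +162 days → 25 February 2035.
Response Delay Deduction: −284 days → 17 May 2034.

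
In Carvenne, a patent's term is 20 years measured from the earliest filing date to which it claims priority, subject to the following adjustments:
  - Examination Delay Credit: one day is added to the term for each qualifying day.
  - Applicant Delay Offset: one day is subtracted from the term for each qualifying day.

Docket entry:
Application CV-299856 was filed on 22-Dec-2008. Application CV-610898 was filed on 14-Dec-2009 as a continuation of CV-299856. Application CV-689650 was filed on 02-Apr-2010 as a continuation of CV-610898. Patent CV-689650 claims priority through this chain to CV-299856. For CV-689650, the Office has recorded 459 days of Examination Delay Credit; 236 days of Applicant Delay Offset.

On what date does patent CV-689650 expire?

August 2, 2029

Earliest priority filing: 22 December 2008.
Base term: 22 December 2008 + 20 years → 22 December 2028.
Examination Delay Credit: +459 days → 26 March 2030.
Applicant Delay Offset: −236 days → 2 August 2029.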